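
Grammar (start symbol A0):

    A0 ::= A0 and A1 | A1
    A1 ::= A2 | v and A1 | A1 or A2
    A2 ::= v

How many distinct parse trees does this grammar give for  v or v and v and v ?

2

Parse trees for v or v and v and v:
  [A0 [A0 [A1 [A1 [A2 v]] or [A2 v]]] and [A1 v and [A1 [A2 v]]]]
  [A0 [A0 [A0 [A1 [A1 [A2 v]] or [A2 v]]] and [A1 [A2 v]]] and [A1 [A2 v]]]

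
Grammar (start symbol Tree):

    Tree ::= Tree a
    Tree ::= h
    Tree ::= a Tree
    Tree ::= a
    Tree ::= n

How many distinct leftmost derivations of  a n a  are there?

2

Parse trees for a n a:
  [Tree [Tree a [Tree n]] a]
  [Tree a [Tree [Tree n] a]]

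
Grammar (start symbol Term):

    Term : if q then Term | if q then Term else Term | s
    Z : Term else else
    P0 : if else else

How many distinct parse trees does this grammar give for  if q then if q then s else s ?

2

Parse trees for if q then if q then s else s:
  [Term if q then [Term if q then [Term s] else [Term s]]]
  [Term if q then [Term if q then [Term s]] else [Term s]]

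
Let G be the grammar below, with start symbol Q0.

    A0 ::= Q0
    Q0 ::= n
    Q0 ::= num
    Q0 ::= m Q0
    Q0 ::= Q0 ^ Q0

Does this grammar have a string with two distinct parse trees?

Ambiguous

Witness: m n ^ n

Derivation 1: Q0 ⇒ m Q0 ⇒ m Q0 ^ Q0 ⇒ m n ^ Q0 ⇒ m n ^ n
Derivation 2: Q0 ⇒ Q0 ^ Q0 ⇒ m Q0 ^ Q0 ⇒ m n ^ Q0 ⇒ m n ^ n

Two distinct leftmost derivations for the same string.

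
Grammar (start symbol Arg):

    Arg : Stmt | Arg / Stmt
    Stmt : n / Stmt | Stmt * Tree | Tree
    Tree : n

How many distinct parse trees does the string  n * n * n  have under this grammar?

Parse trees for n * n * n:
  [Arg [Stmt [Stmt [Stmt [Tree n]] * [Tree n]] * [Tree n]]]

1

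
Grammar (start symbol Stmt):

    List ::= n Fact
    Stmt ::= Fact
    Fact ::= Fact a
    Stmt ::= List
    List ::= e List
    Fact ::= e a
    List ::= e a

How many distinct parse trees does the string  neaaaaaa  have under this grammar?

1

Parse trees for neaaaaaa:
  [Stmt [List n [Fact [Fact [Fact [Fact [Fact [Fact e a] a] a] a] a] a]]]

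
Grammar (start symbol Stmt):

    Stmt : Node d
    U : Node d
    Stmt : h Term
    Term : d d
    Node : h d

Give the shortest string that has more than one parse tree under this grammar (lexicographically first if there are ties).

h d d

length 3: h d d has 2 parse trees

Two derivations of h d d:
  Stmt ⇒ Node d ⇒ h d d
  Stmt ⇒ h Term ⇒ h d d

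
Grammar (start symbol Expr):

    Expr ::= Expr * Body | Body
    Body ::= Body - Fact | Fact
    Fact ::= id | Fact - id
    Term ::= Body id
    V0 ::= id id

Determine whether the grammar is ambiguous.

Witness: id - id

Derivation 1: Expr ⇒ Body ⇒ Body - Fact ⇒ Fact - Fact ⇒ id - Fact ⇒ id - id
Derivation 2: Expr ⇒ Body ⇒ Fact ⇒ Fact - id ⇒ id - id

Two distinct leftmost derivations for the same string.

Ambiguous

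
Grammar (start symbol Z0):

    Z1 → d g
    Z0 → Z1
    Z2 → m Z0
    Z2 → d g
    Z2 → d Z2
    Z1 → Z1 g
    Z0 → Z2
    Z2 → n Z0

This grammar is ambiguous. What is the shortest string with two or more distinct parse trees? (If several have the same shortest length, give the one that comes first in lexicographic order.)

d g

length 2: d g has 2 parse trees

Two derivations of d g:
  Z0 ⇒ Z1 ⇒ d g
  Z0 ⇒ Z2 ⇒ d g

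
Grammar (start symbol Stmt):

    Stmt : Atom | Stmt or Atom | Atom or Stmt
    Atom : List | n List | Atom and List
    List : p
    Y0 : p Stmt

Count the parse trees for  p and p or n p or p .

Parse trees for p and p or n p or p:
  [Stmt [Stmt [Stmt [Atom [Atom [List p]] and [List p]]] or [Atom n [List p]]] or [Atom [List p]]]
  [Stmt [Stmt [Atom [Atom [List p]] and [List p]] or [Stmt [Atom n [List p]]]] or [Atom [List p]]]
  [Stmt [Atom [Atom [List p]] and [List p]] or [Stmt [Stmt [Atom n [List p]]] or [Atom [List p]]]]
  [Stmt [Atom [Atom [List p]] and [List p]] or [Stmt [Atom n [List p]] or [Stmt [Atom [List p]]]]]

4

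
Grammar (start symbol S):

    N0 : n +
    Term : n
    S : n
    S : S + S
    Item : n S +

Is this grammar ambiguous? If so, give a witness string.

Ambiguous

Witness: n + n + n

Derivation 1: S ⇒ S + S ⇒ n + S ⇒ n + S + S ⇒ n + n + S ⇒ n + n + n
Derivation 2: S ⇒ S + S ⇒ S + S + S ⇒ n + S + S ⇒ n + n + S ⇒ n + n + n

Two distinct leftmost derivations for the same string.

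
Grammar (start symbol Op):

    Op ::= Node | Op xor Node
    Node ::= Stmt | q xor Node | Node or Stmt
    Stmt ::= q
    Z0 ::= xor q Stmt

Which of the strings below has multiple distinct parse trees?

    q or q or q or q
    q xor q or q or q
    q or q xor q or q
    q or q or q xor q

q xor q or q or q

q or q or q or q: 1 tree
q xor q or q or q: 4 trees
q or q xor q or q: 1 tree
q or q or q xor q: 1 tree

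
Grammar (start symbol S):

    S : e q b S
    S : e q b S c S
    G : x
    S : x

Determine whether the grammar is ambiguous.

Ambiguous

Witness: e q b e q b x c x

Derivation 1: S ⇒ e q b S ⇒ e q b e q b S c S ⇒ e q b e q b x c S ⇒ e q b e q b x c x
Derivation 2: S ⇒ e q b S c S ⇒ e q b e q b S c S ⇒ e q b e q b x c S ⇒ e q b e q b x c x

Two distinct leftmost derivations for the same string.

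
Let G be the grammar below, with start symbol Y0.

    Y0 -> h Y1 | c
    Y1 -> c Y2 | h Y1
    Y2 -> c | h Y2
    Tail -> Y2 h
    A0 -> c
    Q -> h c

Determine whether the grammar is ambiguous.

Only Y0, Y1, Y2 are reachable from Y0; ignoring the rest: Restricted to the reachable nonterminals, every rule has the form A → t or A → t B, and no two rules for the same A share a first terminal. The grammar encodes a DFA — one run per string.

Unambiguous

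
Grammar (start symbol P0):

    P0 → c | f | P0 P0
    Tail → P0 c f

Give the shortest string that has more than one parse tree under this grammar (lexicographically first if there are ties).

length 1: no string has ≥2 trees
length 2: no string has ≥2 trees
length 3: c c c has 2 parse trees

Two derivations of c c c:
  P0 ⇒ P0 P0 ⇒ c P0 ⇒ c P0 P0 ⇒ c c P0 ⇒ c c c
  P0 ⇒ P0 P0 ⇒ P0 P0 P0 ⇒ c P0 P0 ⇒ c c P0 ⇒ c c c

c c c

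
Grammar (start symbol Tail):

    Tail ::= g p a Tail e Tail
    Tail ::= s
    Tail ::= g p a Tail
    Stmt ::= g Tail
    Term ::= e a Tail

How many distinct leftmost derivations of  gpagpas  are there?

1

Parse trees for gpagpas:
  [Tail g p a [Tail g p a [Tail s]]]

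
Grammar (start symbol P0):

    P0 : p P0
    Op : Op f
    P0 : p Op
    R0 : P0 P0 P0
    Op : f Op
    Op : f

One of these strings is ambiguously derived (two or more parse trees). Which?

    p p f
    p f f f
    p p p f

p f f f

p p f: 1 tree
p f f f: 4 trees
p p p f: 1 tree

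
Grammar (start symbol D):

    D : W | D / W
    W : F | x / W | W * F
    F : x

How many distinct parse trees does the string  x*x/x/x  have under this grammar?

2

Parse trees for x*x/x/x:
  [D [D [W [W [F x]] * [F x]]] / [W x / [W [F x]]]]
  [D [D [D [W [W [F x]] * [F x]]] / [W [F x]]] / [W [F x]]]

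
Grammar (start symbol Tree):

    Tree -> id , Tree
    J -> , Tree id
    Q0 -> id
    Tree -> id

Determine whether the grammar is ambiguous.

Unambiguous

(J, Q0 are unreachable from Tree, so their rules don't affect L(Tree).) The reachable grammar is A → atom sep A | atom. Each atom is followed by either the separator (recurse) or end-of-string (stop) — no choice point.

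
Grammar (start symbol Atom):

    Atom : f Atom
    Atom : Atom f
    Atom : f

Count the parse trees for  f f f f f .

16

Parse trees for f f f f f (showing first 6 of 16):
  [Atom f [Atom f [Atom f [Atom f [Atom f]]]]]
  [Atom f [Atom f [Atom f [Atom [Atom f] f]]]]
  [Atom f [Atom f [Atom [Atom f [Atom f]] f]]]
  [Atom f [Atom f [Atom [Atom [Atom f] f] f]]]
  [Atom f [Atom [Atom f [Atom f [Atom f]]] f]]
  [Atom f [Atom [Atom f [Atom [Atom f] f]] f]]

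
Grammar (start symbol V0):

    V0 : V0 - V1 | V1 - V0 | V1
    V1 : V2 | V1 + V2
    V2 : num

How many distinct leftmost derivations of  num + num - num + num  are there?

Parse trees for num + num - num + num:
  [V0 [V0 [V1 [V1 [V2 num]] + [V2 num]]] - [V1 [V1 [V2 num]] + [V2 num]]]
  [V0 [V1 [V1 [V2 num]] + [V2 num]] - [V0 [V1 [V1 [V2 num]] + [V2 num]]]]

2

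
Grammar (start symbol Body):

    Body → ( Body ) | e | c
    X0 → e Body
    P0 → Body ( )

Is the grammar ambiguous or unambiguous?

Unambiguous

(X0, P0 are unreachable from Body, so their rules don't affect L(Body).) Each string is a nest of matched brackets around a single atom. An opening bracket forces the recursive rule; an atom forces the base rule.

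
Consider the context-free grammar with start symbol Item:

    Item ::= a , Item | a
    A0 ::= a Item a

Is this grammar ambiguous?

(A0 is unreachable from Item, so its rules don't affect L(Item).) The reachable grammar is A → atom sep A | atom. Each atom is followed by either the separator (recurse) or end-of-string (stop) — no choice point.

Unambiguous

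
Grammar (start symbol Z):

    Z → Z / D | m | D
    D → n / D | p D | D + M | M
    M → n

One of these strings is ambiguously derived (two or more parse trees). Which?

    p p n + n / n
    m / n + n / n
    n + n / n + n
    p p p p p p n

p p n + n / n

p p n + n / n: 3 trees
m / n + n / n: 1 tree
n + n / n + n: 1 tree
p p p p p p n: 1 tree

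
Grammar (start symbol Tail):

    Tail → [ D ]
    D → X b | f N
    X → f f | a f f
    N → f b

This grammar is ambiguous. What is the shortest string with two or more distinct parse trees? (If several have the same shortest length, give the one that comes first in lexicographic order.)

length 5: [ f f b ] has 2 parse trees

Two derivations of [ f f b ]:
  Tail ⇒ [ D ] ⇒ [ X b ] ⇒ [ f f b ]
  Tail ⇒ [ D ] ⇒ [ f N ] ⇒ [ f f b ]

[ f f b ]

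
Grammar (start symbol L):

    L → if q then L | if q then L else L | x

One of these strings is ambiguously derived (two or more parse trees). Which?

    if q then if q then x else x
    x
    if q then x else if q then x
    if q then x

if q then if q then x else x: 2 trees
x: 1 tree
if q then x else if q then x: 1 tree
if q then x: 1 tree

if q then if q then x else x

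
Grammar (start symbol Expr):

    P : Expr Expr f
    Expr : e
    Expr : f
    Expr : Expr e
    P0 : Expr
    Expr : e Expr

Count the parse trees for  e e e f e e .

Parse trees for e e e f e e (showing first 6 of 10):
  [Expr [Expr [Expr e [Expr e [Expr e [Expr f]]]] e] e]
  [Expr [Expr e [Expr [Expr e [Expr e [Expr f]]] e]] e]
  [Expr [Expr e [Expr e [Expr [Expr e [Expr f]] e]]] e]
  [Expr [Expr e [Expr e [Expr e [Expr [Expr f] e]]]] e]
  [Expr e [Expr [Expr [Expr e [Expr e [Expr f]]] e] e]]
  [Expr e [Expr [Expr e [Expr [Expr e [Expr f]] e]] e]]

10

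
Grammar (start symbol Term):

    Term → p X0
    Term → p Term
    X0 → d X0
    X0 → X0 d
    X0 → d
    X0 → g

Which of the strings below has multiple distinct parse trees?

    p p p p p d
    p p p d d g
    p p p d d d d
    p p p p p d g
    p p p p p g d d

p p p p p d: 1 tree
p p p d d g: 1 tree
p p p d d d d: 8 trees
p p p p p d g: 1 tree
p p p p p g d d: 1 tree

p p p d d d d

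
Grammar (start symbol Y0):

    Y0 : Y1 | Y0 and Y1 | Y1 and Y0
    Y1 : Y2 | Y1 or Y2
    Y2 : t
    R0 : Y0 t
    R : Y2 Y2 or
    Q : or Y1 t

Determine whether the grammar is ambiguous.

Ambiguous

Witness: t and t

Derivation 1: Y0 ⇒ Y0 and Y1 ⇒ Y1 and Y1 ⇒ Y2 and Y1 ⇒ t and Y1 ⇒ t and Y2 ⇒ t and t
Derivation 2: Y0 ⇒ Y1 and Y0 ⇒ Y2 and Y0 ⇒ t and Y0 ⇒ t and Y1 ⇒ t and Y2 ⇒ t and t

Two distinct leftmost derivations for the same string.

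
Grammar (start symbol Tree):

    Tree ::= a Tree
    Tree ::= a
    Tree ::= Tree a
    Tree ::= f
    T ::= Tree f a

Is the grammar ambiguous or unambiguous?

Witness: a a

Derivation 1: Tree ⇒ a Tree ⇒ a a
Derivation 2: Tree ⇒ Tree a ⇒ a a

Two distinct leftmost derivations for the same string.

Ambiguous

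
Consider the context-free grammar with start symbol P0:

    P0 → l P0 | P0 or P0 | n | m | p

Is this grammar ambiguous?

Ambiguous

Witness: l m or m

Derivation 1: P0 ⇒ l P0 ⇒ l P0 or P0 ⇒ l m or P0 ⇒ l m or m
Derivation 2: P0 ⇒ P0 or P0 ⇒ l P0 or P0 ⇒ l m or P0 ⇒ l m or m

Two distinct leftmost derivations for the same string.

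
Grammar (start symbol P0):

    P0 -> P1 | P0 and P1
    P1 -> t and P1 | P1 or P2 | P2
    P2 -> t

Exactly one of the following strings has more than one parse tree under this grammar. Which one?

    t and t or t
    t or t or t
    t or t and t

t and t or t

t and t or t: 3 trees
t or t or t: 1 tree
t or t and t: 1 tree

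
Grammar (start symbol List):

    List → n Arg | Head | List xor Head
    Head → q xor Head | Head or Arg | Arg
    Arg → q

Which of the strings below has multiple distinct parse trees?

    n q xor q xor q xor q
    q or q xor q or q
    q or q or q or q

n q xor q xor q xor q: 4 trees
q or q xor q or q: 1 tree
q or q or q or q: 1 tree

n q xor q xor q xor q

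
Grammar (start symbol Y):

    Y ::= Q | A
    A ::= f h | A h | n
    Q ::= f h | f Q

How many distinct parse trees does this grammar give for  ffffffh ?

1

Parse trees for ffffffh:
  [Y [Q f [Q f [Q f [Q f [Q f [Q f h]]]]]]]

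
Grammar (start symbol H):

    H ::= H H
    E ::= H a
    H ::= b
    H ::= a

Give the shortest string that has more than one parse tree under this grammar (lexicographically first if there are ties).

a a a

length 1: no string has ≥2 trees
length 2: no string has ≥2 trees
length 3: a a a has 2 parse trees

Two derivations of a a a:
  H ⇒ H H ⇒ H H H ⇒ a H H ⇒ a a H ⇒ a a a
  H ⇒ H H ⇒ a H ⇒ a H H ⇒ a a H ⇒ a a a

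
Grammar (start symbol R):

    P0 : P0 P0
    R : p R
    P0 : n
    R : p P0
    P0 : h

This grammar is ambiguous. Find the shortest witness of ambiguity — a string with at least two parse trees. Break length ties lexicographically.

length 2: no string has ≥2 trees
length 3: no string has ≥2 trees
length 4: p h h h has 2 parse trees

Two derivations of p h h h:
  R ⇒ p P0 ⇒ p P0 P0 ⇒ p P0 P0 P0 ⇒ p h P0 P0 ⇒ p h h P0 ⇒ p h h h
  R ⇒ p P0 ⇒ p P0 P0 ⇒ p h P0 ⇒ p h P0 P0 ⇒ p h h P0 ⇒ p h h h

p h h h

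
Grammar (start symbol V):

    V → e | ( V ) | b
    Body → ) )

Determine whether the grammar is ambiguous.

Unambiguous

(Body is unreachable from V, so its rules don't affect L(V).) Each string is a nest of matched brackets around a single atom. An opening bracket forces the recursive rule; an atom forces the base rule.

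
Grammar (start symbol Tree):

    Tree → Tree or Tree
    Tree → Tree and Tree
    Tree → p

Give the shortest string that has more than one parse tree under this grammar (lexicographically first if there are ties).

p and p and p

length 1: no string has ≥2 trees
length 3: no string has ≥2 trees
length 5: p and p and p has 2 parse trees

Two derivations of p and p and p:
  Tree ⇒ Tree and Tree ⇒ Tree and Tree and Tree ⇒ p and Tree and Tree ⇒ p and p and Tree ⇒ p and p and p
  Tree ⇒ Tree and Tree ⇒ p and Tree ⇒ p and Tree and Tree ⇒ p and p and Tree ⇒ p and p and p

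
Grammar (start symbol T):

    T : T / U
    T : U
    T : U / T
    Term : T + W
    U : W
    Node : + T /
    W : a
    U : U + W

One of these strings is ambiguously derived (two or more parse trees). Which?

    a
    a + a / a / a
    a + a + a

a + a / a / a

a: 1 tree
a + a / a / a: 4 trees
a + a + a: 1 tree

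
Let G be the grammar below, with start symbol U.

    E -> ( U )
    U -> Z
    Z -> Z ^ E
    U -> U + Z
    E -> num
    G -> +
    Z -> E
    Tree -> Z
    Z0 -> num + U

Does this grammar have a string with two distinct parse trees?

Unambiguous

(Z0, G, Tree are unreachable from U, so their rules don't affect L(U).) U → U + Z | Z  ;  Z → Z ^ E | E  — a left-associative chain with E at the bottom. Each string factors uniquely by precedence.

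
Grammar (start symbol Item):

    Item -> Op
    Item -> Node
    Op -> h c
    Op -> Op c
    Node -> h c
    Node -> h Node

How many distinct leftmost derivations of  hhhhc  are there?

Parse trees for hhhhc:
  [Item [Node h [Node h [Node h [Node h c]]]]]

1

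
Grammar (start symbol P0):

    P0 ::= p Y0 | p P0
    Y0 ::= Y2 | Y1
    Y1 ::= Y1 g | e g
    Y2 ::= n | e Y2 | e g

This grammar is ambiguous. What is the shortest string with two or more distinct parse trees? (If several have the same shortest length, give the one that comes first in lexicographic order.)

p e g

length 2: no string has ≥2 trees
length 3: p e g has 2 parse trees

Two derivations of p e g:
  P0 ⇒ p Y0 ⇒ p Y2 ⇒ p e g
  P0 ⇒ p Y0 ⇒ p Y1 ⇒ p e g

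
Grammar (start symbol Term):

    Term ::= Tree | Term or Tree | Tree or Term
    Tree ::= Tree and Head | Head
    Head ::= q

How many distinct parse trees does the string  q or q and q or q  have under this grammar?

Parse trees for q or q and q or q:
  [Term [Term [Term [Tree [Head q]]] or [Tree [Tree [Head q]] and [Head q]]] or [Tree [Head q]]]
  [Term [Term [Tree [Head q]] or [Term [Tree [Tree [Head q]] and [Head q]]]] or [Tree [Head q]]]
  [Term [Tree [Head q]] or [Term [Term [Tree [Tree [Head q]] and [Head q]]] or [Tree [Head q]]]]
  [Term [Tree [Head q]] or [Term [Tree [Tree [Head q]] and [Head q]] or [Term [Tree [Head q]]]]]

4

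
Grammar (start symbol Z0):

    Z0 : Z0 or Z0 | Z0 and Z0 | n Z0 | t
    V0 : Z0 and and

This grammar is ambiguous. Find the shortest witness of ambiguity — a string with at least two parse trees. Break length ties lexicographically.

n t and t

length 1: no string has ≥2 trees
length 2: no string has ≥2 trees
length 3: no string has ≥2 trees
length 4: n t and t has 2 parse trees

Two derivations of n t and t:
  Z0 ⇒ Z0 and Z0 ⇒ n Z0 and Z0 ⇒ n t and Z0 ⇒ n t and t
  Z0 ⇒ n Z0 ⇒ n Z0 and Z0 ⇒ n t and Z0 ⇒ n t and t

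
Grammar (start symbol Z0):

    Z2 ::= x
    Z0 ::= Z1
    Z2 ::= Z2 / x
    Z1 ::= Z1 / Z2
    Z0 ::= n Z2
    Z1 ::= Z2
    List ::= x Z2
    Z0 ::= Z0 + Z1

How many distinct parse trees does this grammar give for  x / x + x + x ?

Parse trees for x / x + x + x:
  [Z0 [Z0 [Z0 [Z1 [Z1 [Z2 x]] / [Z2 x]]] + [Z1 [Z2 x]]] + [Z1 [Z2 x]]]
  [Z0 [Z0 [Z0 [Z1 [Z2 [Z2 x] / x]]] + [Z1 [Z2 x]]] + [Z1 [Z2 x]]]

2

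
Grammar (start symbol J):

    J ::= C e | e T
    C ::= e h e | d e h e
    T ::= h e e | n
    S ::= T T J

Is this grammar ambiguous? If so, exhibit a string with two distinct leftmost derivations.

Witness: e h e e

Derivation 1: J ⇒ C e ⇒ e h e e
Derivation 2: J ⇒ e T ⇒ e h e e

Two distinct leftmost derivations for the same string.

Ambiguous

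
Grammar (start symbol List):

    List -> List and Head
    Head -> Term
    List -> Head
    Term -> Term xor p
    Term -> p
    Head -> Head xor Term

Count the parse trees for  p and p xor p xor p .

4

Parse trees for p and p xor p xor p:
  [List [List [Head [Term p]]] and [Head [Term [Term [Term p] xor p] xor p]]]
  [List [List [Head [Term p]]] and [Head [Head [Term p]] xor [Term [Term p] xor p]]]
  [List [List [Head [Term p]]] and [Head [Head [Term [Term p] xor p]] xor [Term p]]]
  [List [List [Head [Term p]]] and [Head [Head [Head [Term p]] xor [Term p]] xor [Term p]]]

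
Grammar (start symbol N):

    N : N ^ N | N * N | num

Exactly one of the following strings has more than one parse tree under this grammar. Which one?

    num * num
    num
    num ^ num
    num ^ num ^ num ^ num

num ^ num ^ num ^ num

num * num: 1 tree
num: 1 tree
num ^ num: 1 tree
num ^ num ^ num ^ num: 5 trees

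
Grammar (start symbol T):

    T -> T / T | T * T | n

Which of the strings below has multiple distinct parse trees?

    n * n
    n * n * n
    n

n * n * n

n * n: 1 tree
n * n * n: 2 trees
n: 1 tree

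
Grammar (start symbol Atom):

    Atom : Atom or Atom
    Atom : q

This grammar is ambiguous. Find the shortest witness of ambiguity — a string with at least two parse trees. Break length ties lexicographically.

length 1: no string has ≥2 trees
length 3: no string has ≥2 trees
length 5: q or q or q has 2 parse trees

Two derivations of q or q or q:
  Atom ⇒ Atom or Atom ⇒ Atom or Atom or Atom ⇒ q or Atom or Atom ⇒ q or q or Atom ⇒ q or q or q
  Atom ⇒ Atom or Atom ⇒ q or Atom ⇒ q or Atom or Atom ⇒ q or q or Atom ⇒ q or q or q

q or q or q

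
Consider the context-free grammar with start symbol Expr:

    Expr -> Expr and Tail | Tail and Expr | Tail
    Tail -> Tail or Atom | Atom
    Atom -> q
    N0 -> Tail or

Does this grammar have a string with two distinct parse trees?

Ambiguous

Witness: q and q

Derivation 1: Expr ⇒ Expr and Tail ⇒ Tail and Tail ⇒ Atom and Tail ⇒ q and Tail ⇒ q and Atom ⇒ q and q
Derivation 2: Expr ⇒ Tail and Expr ⇒ Atom and Expr ⇒ q and Expr ⇒ q and Tail ⇒ q and Atom ⇒ q and q

Two distinct leftmost derivations for the same string.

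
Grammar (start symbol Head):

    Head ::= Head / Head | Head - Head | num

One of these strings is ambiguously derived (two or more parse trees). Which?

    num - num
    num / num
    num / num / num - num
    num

num - num: 1 tree
num / num: 1 tree
num / num / num - num: 5 trees
num: 1 tree

num / num / num - num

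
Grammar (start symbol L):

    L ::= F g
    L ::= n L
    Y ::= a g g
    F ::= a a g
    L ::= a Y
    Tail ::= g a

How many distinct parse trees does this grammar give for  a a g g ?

2

Parse trees for a a g g:
  [L [F a a g] g]
  [L a [Y a g g]]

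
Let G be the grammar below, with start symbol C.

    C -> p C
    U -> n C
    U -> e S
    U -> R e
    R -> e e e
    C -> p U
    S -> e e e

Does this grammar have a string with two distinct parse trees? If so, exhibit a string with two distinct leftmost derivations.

Ambiguous

Witness: p e e e e

Derivation 1: C ⇒ p U ⇒ p e S ⇒ p e e e e
Derivation 2: C ⇒ p U ⇒ p R e ⇒ p e e e e

Two distinct leftmost derivations for the same string.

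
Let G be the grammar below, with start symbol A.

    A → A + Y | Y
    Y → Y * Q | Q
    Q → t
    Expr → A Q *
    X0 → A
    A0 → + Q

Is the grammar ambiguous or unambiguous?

Only A, Y, Q are reachable from A; ignoring the rest: A → A + Y | Y  ;  Y → Y * Q | Q  — a left-associative chain with Q at the bottom. Each string factors uniquely by precedence.

Unambiguous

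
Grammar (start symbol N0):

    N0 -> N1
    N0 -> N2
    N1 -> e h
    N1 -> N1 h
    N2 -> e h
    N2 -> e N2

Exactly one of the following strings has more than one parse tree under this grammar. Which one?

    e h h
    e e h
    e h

e h h: 1 tree
e e h: 1 tree
e h: 2 trees

e h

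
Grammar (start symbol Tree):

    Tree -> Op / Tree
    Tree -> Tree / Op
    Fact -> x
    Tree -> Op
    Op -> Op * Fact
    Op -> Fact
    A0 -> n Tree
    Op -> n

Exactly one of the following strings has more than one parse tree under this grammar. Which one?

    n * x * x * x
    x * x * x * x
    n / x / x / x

n * x * x * x: 1 tree
x * x * x * x: 1 tree
n / x / x / x: 8 trees

n / x / x / x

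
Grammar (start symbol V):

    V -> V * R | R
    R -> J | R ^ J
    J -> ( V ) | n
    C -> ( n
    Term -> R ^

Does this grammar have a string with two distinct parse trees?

Only V, R, J are reachable from V; ignoring the rest: The grammar is stratified — V handles '*' (left-recursive), R handles '^', J atoms. Each operator has a fixed associativity and precedence level, so every string has one parse.

Unambiguous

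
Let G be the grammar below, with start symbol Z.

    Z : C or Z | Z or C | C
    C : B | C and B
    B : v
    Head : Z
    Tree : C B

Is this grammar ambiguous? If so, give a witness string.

Ambiguous

Witness: v or v

Derivation 1: Z ⇒ C or Z ⇒ B or Z ⇒ v or Z ⇒ v or C ⇒ v or B ⇒ v or v
Derivation 2: Z ⇒ Z or C ⇒ C or C ⇒ B or C ⇒ v or C ⇒ v or B ⇒ v or v

Two distinct leftmost derivations for the same string.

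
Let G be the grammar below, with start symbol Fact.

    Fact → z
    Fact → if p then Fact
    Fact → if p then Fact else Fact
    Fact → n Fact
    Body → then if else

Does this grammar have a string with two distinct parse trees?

Witness: if p then if p then z else z

Derivation 1: Fact ⇒ if p then Fact ⇒ if p then if p then Fact else Fact ⇒ if p then if p then z else Fact ⇒ if p then if p then z else z
Derivation 2: Fact ⇒ if p then Fact else Fact ⇒ if p then if p then Fact else Fact ⇒ if p then if p then z else Fact ⇒ if p then if p then z else z

Two distinct leftmost derivations for the same string.

Ambiguous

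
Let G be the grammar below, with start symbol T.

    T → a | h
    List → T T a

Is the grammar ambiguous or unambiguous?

Only T is reachable from T; ignoring the rest: Restricted to the reachable nonterminals, every rule has the form A → t or A → t B, and no two rules for the same A share a first terminal. The grammar encodes a DFA — one run per string.

Unambiguous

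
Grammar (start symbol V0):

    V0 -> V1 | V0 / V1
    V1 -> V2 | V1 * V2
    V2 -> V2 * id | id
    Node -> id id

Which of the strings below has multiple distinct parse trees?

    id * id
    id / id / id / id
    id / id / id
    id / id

id * id: 2 trees
id / id / id / id: 1 tree
id / id / id: 1 tree
id / id: 1 tree

id * id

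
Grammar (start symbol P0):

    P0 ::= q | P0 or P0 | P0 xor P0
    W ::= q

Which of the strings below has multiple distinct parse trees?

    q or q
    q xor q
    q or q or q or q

q or q or q or q

q or q: 1 tree
q xor q: 1 tree
q or q or q or q: 5 trees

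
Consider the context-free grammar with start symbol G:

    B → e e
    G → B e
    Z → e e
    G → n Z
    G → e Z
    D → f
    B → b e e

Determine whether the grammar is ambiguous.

Ambiguous

Witness: e e e

Derivation 1: G ⇒ B e ⇒ e e e
Derivation 2: G ⇒ e Z ⇒ e e e

Two distinct leftmost derivations for the same string.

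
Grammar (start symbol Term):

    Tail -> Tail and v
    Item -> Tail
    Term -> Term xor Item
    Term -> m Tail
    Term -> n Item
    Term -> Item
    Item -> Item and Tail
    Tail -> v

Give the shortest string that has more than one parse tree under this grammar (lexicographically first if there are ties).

v and v

length 1: no string has ≥2 trees
length 2: no string has ≥2 trees
length 3: v and v has 2 parse trees

Two derivations of v and v:
  Term ⇒ Item ⇒ Tail ⇒ Tail and v ⇒ v and v
  Term ⇒ Item ⇒ Item and Tail ⇒ Tail and Tail ⇒ v and Tail ⇒ v and v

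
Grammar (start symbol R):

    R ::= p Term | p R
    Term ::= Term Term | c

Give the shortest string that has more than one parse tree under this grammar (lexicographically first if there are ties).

p c c c

length 2: no string has ≥2 trees
length 3: no string has ≥2 trees
length 4: p c c c has 2 parse trees

Two derivations of p c c c:
  R ⇒ p Term ⇒ p Term Term ⇒ p Term Term Term ⇒ p c Term Term ⇒ p c c Term ⇒ p c c c
  R ⇒ p Term ⇒ p Term Term ⇒ p c Term ⇒ p c Term Term ⇒ p c c Term ⇒ p c c c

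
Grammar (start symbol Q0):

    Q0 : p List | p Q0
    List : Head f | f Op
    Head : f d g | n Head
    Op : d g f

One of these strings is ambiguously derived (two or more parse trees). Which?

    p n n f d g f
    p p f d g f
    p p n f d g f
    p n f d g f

p p f d g f

p n n f d g f: 1 tree
p p f d g f: 2 trees
p p n f d g f: 1 tree
p n f d g f: 1 tree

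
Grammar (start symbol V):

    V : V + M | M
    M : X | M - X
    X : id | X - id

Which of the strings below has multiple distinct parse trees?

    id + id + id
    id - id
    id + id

id - id

id + id + id: 1 tree
id - id: 2 trees
id + id: 1 tree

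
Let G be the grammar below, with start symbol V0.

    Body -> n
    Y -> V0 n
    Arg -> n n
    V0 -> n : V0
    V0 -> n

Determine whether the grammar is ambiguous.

Unambiguous

(Arg, Y, Body are unreachable from V0, so their rules don't affect L(V0).) Right-recursive list with a separator: after each atom, whether the separator follows determines the rule. One parse per string.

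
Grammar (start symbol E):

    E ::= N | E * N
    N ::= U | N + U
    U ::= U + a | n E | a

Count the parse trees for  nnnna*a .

Parse trees for nnnna*a:
  [E [N [U n [E [N [U n [E [N [U n [E [N [U n [E [E [N [U a]]] * [N [U a]]]]]]]]]]]]]]]
  [E [N [U n [E [N [U n [E [N [U n [E [E [N [U n [E [N [U a]]]]]] * [N [U a]]]]]]]]]]]]
  [E [N [U n [E [N [U n [E [E [N [U n [E [N [U n [E [N [U a]]]]]]]]] * [N [U a]]]]]]]]]
  [E [N [U n [E [E [N [U n [E [N [U n [E [N [U n [E [N [U a]]]]]]]]]]]] * [N [U a]]]]]]
  [E [E [N [U n [E [N [U n [E [N [U n [E [N [U n [E [N [U a]]]]]]]]]]]]]]] * [N [U a]]]

5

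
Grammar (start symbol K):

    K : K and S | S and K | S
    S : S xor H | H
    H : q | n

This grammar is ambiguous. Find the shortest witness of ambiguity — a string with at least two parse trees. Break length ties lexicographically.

n and n

length 1: no string has ≥2 trees
length 3: n and n has 2 parse trees

Two derivations of n and n:
  K ⇒ K and S ⇒ S and S ⇒ H and S ⇒ n and S ⇒ n and H ⇒ n and n
  K ⇒ S and K ⇒ H and K ⇒ n and K ⇒ n and S ⇒ n and H ⇒ n and n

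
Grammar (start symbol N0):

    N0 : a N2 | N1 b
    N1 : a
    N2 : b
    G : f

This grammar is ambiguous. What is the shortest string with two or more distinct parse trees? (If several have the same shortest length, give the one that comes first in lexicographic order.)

a b

length 2: a b has 2 parse trees

Two derivations of a b:
  N0 ⇒ a N2 ⇒ a b
  N0 ⇒ N1 b ⇒ a b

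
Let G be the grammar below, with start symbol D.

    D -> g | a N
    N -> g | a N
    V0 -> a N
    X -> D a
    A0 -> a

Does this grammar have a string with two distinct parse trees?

Unambiguous

Only D, N are reachable from D; ignoring the rest: The reachable rules are right-linear with at most one rule per (nonterminal, next-terminal) pair. Each input token forces the next rule, so parsing is deterministic.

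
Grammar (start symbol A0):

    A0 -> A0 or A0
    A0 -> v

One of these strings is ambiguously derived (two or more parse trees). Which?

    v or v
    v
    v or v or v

v or v: 1 tree
v: 1 tree
v or v or v: 2 trees

v or v or v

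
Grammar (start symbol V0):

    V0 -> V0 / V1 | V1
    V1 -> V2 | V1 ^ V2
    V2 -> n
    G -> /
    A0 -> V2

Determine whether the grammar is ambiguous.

Only V0, V1, V2 are reachable from V0; ignoring the rest: V0 → V0 / V1 | V1  ;  V1 → V1 ^ V2 | V2  — a left-associative chain with V2 at the bottom. Each string factors uniquely by precedence.

Unambiguous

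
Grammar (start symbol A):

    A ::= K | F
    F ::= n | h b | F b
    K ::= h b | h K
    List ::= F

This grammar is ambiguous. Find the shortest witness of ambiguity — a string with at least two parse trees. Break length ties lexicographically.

h b

length 1: no string has ≥2 trees
length 2: h b has 2 parse trees

Two derivations of h b:
  A ⇒ K ⇒ h b
  A ⇒ F ⇒ h b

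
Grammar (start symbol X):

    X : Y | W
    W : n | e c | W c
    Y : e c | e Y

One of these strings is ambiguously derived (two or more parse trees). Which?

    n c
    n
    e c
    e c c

e c

n c: 1 tree
n: 1 tree
e c: 2 trees
e c c: 1 tree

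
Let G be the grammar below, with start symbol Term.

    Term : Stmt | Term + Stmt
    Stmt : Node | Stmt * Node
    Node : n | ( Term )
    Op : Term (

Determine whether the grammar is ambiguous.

(Op is unreachable from Term, so its rules don't affect L(Term).) The grammar is stratified — Term handles '+' (left-recursive), Stmt handles '*', Node atoms. Each operator has a fixed associativity and precedence level, so every string has one parse.

Unambiguous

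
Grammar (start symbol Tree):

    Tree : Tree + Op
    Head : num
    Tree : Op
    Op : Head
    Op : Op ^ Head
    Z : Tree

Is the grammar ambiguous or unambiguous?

Only Tree, Op, Head are reachable from Tree; ignoring the rest: Tree → Tree + Op | Op  ;  Op → Op ^ Head | Head  — a left-associative chain with Head at the bottom. Each string factors uniquely by precedence.

Unambiguous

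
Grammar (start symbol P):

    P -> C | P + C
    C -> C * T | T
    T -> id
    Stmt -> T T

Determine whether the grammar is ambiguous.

(Stmt is unreachable from P, so its rules don't affect L(P).) The grammar is stratified — P handles '+' (left-recursive), C handles '*', T atoms. Each operator has a fixed associativity and precedence level, so every string has one parse.

Unambiguous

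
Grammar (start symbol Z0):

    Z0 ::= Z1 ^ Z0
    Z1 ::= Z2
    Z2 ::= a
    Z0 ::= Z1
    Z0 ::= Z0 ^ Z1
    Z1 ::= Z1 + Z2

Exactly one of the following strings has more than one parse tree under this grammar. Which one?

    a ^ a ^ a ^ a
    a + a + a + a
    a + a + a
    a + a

a ^ a ^ a ^ a: 8 trees
a + a + a + a: 1 tree
a + a + a: 1 tree
a + a: 1 tree

a ^ a ^ a ^ a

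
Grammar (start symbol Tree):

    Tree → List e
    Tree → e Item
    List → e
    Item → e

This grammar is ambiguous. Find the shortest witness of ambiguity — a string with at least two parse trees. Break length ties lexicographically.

length 2: e e has 2 parse trees

Two derivations of e e:
  Tree ⇒ List e ⇒ e e
  Tree ⇒ e Item ⇒ e e

e e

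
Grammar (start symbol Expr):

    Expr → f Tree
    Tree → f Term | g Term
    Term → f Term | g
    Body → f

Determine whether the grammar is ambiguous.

Unambiguous

(Body is unreachable from Expr, so its rules don't affect L(Expr).) Restricted to the reachable nonterminals, every rule has the form A → t or A → t B, and no two rules for the same A share a first terminal. The grammar encodes a DFA — one run per string.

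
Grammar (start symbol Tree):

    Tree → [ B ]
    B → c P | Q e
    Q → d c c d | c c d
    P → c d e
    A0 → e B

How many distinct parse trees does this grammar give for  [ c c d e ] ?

Parse trees for [ c c d e ]:
  [Tree [ [B c [P c d e]] ]]
  [Tree [ [B [Q c c d] e] ]]

2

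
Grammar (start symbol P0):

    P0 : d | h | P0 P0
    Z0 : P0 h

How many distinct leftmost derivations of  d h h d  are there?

Parse trees for d h h d:
  [P0 [P0 d] [P0 [P0 h] [P0 [P0 h] [P0 d]]]]
  [P0 [P0 d] [P0 [P0 [P0 h] [P0 h]] [P0 d]]]
  [P0 [P0 [P0 d] [P0 h]] [P0 [P0 h] [P0 d]]]
  [P0 [P0 [P0 d] [P0 [P0 h] [P0 h]]] [P0 d]]
  [P0 [P0 [P0 [P0 d] [P0 h]] [P0 h]] [P0 d]]

5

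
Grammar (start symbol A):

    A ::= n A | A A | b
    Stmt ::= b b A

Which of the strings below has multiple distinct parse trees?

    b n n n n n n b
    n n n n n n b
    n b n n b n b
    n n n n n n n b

b n n n n n n b: 1 tree
n n n n n n b: 1 tree
n b n n b n b: 9 trees
n n n n n n n b: 1 tree

n b n n b n b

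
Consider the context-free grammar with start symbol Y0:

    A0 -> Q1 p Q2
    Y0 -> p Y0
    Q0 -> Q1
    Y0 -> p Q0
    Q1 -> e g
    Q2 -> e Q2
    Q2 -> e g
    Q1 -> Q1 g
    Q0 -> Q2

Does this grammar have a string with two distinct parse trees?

Witness: p e g

Derivation 1: Y0 ⇒ p Q0 ⇒ p Q1 ⇒ p e g
Derivation 2: Y0 ⇒ p Q0 ⇒ p Q2 ⇒ p e g

Two distinct leftmost derivations for the same string.

Ambiguous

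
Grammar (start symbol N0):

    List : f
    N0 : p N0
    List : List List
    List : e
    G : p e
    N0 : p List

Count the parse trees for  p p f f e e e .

Parse trees for p p f f e e e (showing first 6 of 14):
  [N0 p [N0 p [List [List f] [List [List f] [List [List e] [List [List e] [List e]]]]]]]
  [N0 p [N0 p [List [List f] [List [List f] [List [List [List e] [List e]] [List e]]]]]]
  [N0 p [N0 p [List [List f] [List [List [List f] [List e]] [List [List e] [List e]]]]]]
  [N0 p [N0 p [List [List f] [List [List [List f] [List [List e] [List e]]] [List e]]]]]
  [N0 p [N0 p [List [List f] [List [List [List [List f] [List e]] [List e]] [List e]]]]]
  [N0 p [N0 p [List [List [List f] [List f]] [List [List e] [List [List e] [List e]]]]]]

14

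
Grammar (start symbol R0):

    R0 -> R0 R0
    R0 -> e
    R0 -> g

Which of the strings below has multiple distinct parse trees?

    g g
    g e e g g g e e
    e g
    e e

g g: 1 tree
g e e g g g e e: 429 trees
e g: 1 tree
e e: 1 tree

g e e g g g e e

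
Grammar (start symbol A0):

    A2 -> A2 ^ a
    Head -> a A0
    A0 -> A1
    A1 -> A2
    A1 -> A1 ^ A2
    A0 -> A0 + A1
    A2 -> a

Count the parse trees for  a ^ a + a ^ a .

Parse trees for a ^ a + a ^ a:
  [A0 [A0 [A1 [A2 [A2 a] ^ a]]] + [A1 [A2 [A2 a] ^ a]]]
  [A0 [A0 [A1 [A2 [A2 a] ^ a]]] + [A1 [A1 [A2 a]] ^ [A2 a]]]
  [A0 [A0 [A1 [A1 [A2 a]] ^ [A2 a]]] + [A1 [A2 [A2 a] ^ a]]]
  [A0 [A0 [A1 [A1 [A2 a]] ^ [A2 a]]] + [A1 [A1 [A2 a]] ^ [A2 a]]]

4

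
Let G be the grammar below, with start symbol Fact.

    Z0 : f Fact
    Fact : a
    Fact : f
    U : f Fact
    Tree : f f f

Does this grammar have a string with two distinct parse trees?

Unambiguous

(Tree, U, Z0 are unreachable from Fact, so their rules don't affect L(Fact).) Restricted to the reachable nonterminals, every rule has the form A → t or A → t B, and no two rules for the same A share a first terminal. The grammar encodes a DFA — one run per string.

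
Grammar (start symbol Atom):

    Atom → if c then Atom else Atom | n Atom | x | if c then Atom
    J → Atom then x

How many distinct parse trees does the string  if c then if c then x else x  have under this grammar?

Parse trees for if c then if c then x else x:
  [Atom if c then [Atom if c then [Atom x]] else [Atom x]]
  [Atom if c then [Atom if c then [Atom x] else [Atom x]]]

2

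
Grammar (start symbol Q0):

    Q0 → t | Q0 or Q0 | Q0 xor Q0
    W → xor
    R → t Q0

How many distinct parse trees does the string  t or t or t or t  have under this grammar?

Parse trees for t or t or t or t:
  [Q0 [Q0 t] or [Q0 [Q0 t] or [Q0 [Q0 t] or [Q0 t]]]]
  [Q0 [Q0 t] or [Q0 [Q0 [Q0 t] or [Q0 t]] or [Q0 t]]]
  [Q0 [Q0 [Q0 t] or [Q0 t]] or [Q0 [Q0 t] or [Q0 t]]]
  [Q0 [Q0 [Q0 t] or [Q0 [Q0 t] or [Q0 t]]] or [Q0 t]]
  [Q0 [Q0 [Q0 [Q0 t] or [Q0 t]] or [Q0 t]] or [Q0 t]]

5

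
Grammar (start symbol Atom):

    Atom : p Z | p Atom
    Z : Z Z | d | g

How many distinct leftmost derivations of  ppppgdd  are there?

Parse trees for ppppgdd:
  [Atom p [Atom p [Atom p [Atom p [Z [Z g] [Z [Z d] [Z d]]]]]]]
  [Atom p [Atom p [Atom p [Atom p [Z [Z [Z g] [Z d]] [Z d]]]]]]

2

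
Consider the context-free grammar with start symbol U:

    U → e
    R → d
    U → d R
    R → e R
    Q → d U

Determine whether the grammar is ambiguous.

Only U, R are reachable from U; ignoring the rest: Restricted to the reachable nonterminals, every rule has the form A → t or A → t B, and no two rules for the same A share a first terminal. The grammar encodes a DFA — one run per string.

Unambiguous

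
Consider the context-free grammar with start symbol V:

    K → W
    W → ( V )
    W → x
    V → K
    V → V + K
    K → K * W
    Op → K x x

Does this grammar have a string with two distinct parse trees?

Unambiguous

Only V, K, W are reachable from V; ignoring the rest: V → V + K | K  ;  K → K * W | W  — a left-associative chain with W at the bottom. Each string factors uniquely by precedence.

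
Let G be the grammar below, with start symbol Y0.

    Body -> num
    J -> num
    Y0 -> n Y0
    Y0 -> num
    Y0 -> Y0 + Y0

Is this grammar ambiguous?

Witness: n num + num

Derivation 1: Y0 ⇒ n Y0 ⇒ n Y0 + Y0 ⇒ n num + Y0 ⇒ n num + num
Derivation 2: Y0 ⇒ Y0 + Y0 ⇒ n Y0 + Y0 ⇒ n num + Y0 ⇒ n num + num

Two distinct leftmost derivations for the same string.

Ambiguous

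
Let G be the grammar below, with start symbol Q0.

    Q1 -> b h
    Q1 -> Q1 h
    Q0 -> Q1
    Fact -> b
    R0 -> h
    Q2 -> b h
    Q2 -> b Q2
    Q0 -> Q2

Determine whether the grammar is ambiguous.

Ambiguous

Witness: b h

Derivation 1: Q0 ⇒ Q1 ⇒ b h
Derivation 2: Q0 ⇒ Q2 ⇒ b h

Two distinct leftmost derivations for the same string.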